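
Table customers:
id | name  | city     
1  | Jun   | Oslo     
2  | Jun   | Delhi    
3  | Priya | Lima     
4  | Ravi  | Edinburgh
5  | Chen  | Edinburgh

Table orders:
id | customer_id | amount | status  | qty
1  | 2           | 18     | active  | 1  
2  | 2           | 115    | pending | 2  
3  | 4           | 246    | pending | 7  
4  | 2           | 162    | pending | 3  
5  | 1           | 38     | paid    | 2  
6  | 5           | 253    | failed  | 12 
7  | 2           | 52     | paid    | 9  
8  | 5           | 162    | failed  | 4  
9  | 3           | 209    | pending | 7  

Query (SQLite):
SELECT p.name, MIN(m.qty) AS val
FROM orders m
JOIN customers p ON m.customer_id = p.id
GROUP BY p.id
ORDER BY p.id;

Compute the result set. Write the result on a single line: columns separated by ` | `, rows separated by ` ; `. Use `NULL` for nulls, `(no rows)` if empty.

Join each orders row to its customers via customer_id.
Group joined rows by customers.id; compute MIN(m.qty) per group.
  1: ids {5} → MIN(m.qty)=2
  2: ids {1, 2, 4, 7} → MIN(m.qty)=1
  3: ids {9} → MIN(m.qty)=7
  4: ids {3} → MIN(m.qty)=7
  5: ids {6, 8} → MIN(m.qty)=4

Jun | 2 ; Jun | 1 ; Priya | 7 ; Ravi | 7 ; Chen | 4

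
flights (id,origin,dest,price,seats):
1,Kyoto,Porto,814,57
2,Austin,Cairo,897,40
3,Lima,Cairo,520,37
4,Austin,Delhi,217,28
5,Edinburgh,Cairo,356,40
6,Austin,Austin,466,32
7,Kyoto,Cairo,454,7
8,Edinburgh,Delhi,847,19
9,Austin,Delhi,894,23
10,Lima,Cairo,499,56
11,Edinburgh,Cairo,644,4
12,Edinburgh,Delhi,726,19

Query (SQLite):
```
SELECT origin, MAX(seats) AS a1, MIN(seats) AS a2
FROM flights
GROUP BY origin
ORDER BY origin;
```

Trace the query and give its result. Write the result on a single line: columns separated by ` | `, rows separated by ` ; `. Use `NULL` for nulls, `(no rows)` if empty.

Austin | 40 | 23 ; Edinburgh | 40 | 4 ; Kyoto | 57 | 7 ; Lima | 56 | 37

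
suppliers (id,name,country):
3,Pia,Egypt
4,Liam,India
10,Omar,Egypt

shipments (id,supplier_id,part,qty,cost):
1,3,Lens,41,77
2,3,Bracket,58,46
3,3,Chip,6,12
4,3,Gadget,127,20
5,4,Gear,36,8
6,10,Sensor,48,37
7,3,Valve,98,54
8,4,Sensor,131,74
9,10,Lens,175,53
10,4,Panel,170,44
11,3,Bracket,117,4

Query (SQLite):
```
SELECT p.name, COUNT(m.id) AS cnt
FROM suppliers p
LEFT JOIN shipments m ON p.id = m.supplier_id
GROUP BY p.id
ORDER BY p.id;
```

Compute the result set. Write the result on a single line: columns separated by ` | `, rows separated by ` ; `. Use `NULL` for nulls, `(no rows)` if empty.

LEFT JOIN keeps every suppliers row; unmatched ones get NULL for shipments columns.
Group by suppliers.id and compute COUNT(m.id). COUNT(col) of an all-NULL group is 0.
  3: ids {1, 2, 3, 4, 7, 11} → COUNT(m.id)=6
  4: ids {5, 8, 10} → COUNT(m.id)=3
  10: ids {6, 9} → COUNT(m.id)=2

Pia | 6 ; Liam | 3 ; Omar | 2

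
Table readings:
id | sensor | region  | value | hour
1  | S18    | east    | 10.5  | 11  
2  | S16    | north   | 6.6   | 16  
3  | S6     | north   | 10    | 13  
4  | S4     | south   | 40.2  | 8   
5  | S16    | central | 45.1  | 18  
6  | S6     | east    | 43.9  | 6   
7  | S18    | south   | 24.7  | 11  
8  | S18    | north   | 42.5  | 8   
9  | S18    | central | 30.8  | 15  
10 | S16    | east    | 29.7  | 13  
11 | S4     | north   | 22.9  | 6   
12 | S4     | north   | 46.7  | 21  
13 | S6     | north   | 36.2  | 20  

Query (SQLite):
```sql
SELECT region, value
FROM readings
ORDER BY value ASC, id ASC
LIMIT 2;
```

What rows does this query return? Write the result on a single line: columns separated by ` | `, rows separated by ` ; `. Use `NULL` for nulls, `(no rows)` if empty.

Sort by value asc, tiebreak id asc: (6.6, id=2), (10, id=3), (10.5, id=1), (22.9, id=11), (24.7, id=7) …. Take first 2.

north | 6.6 ; north | 10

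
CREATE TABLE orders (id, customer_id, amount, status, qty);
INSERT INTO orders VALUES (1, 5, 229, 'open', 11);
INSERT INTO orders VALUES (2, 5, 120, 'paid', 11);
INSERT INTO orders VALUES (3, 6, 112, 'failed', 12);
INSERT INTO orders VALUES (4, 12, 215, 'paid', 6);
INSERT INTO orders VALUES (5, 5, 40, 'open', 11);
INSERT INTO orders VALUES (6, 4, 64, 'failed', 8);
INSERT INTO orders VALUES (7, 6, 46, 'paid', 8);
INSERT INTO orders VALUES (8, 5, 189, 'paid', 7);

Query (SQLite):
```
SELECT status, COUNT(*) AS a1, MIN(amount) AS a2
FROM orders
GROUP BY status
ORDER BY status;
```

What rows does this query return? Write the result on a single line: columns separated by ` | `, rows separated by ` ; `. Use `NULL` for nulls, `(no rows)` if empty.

failed | 2 | 64 ; open | 2 | 40 ; paid | 4 | 46

Group orders by status.
Per group compute: COUNT(*), MIN(amount).
  failed: ids {3, 6} → COUNT(*)=2, MIN(amount)=64
  open: ids {1, 5} → COUNT(*)=2, MIN(amount)=40
  paid: ids {2, 4, 7, 8} → COUNT(*)=4, MIN(amount)=46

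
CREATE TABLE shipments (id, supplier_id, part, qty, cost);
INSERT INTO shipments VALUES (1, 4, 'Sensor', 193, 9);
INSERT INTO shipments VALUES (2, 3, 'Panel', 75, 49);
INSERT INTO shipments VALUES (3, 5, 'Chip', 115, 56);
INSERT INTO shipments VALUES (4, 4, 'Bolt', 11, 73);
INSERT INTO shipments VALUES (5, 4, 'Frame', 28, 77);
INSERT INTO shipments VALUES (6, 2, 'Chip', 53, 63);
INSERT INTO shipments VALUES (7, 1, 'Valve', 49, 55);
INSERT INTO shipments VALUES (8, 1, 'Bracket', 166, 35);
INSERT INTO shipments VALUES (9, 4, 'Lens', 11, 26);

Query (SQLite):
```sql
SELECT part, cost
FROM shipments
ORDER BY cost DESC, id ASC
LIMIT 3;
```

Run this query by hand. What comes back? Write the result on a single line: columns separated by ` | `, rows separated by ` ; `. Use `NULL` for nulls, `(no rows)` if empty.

Frame | 77 ; Bolt | 73 ; Chip | 63

Sort by cost desc, tiebreak id asc: (77, id=5), (73, id=4), (63, id=6), (56, id=3), (55, id=7), (49, id=2) …. Take first 3.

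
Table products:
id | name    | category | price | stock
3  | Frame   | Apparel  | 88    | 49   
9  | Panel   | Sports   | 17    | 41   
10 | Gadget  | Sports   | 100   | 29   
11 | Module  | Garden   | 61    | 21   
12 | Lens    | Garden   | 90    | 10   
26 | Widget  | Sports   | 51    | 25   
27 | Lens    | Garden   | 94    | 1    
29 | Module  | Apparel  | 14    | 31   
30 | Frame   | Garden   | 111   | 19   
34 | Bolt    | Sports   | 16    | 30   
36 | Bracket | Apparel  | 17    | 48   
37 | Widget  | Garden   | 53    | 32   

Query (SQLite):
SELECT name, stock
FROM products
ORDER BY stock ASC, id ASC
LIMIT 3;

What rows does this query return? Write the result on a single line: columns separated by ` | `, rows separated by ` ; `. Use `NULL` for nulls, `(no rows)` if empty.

Lens | 1 ; Lens | 10 ; Frame | 19

Sort by stock asc, tiebreak id asc: (1, id=27), (10, id=12), (19, id=30), (21, id=11), (25, id=26), (29, id=10) …. Take first 3.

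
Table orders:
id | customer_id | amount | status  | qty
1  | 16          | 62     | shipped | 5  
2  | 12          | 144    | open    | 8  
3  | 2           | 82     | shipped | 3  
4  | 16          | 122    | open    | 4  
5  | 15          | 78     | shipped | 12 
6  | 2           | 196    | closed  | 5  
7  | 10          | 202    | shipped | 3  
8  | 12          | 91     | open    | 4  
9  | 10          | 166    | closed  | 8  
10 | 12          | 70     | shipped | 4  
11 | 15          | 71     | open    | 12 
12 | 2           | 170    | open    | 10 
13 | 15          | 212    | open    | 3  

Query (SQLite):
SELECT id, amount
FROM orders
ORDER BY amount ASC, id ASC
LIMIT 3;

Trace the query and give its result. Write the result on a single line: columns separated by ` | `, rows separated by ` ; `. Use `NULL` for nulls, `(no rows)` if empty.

Sort by amount asc, tiebreak id asc: (62, id=1), (70, id=10), (71, id=11), (78, id=5), (82, id=3), (91, id=8) …. Take first 3.

1 | 62 ; 10 | 70 ; 11 | 71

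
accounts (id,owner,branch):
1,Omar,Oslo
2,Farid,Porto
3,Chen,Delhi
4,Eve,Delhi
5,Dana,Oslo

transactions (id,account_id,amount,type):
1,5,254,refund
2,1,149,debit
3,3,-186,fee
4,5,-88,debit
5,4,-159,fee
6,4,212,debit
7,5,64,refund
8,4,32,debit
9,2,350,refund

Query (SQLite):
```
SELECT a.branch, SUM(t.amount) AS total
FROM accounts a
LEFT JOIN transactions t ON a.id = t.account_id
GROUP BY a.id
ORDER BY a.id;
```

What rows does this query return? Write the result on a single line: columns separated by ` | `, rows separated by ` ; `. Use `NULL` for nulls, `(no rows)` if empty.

LEFT JOIN keeps every accounts row; unmatched ones get NULL for transactions columns.
Group by accounts.id and compute SUM(t.amount). SUM over an all-NULL group is NULL.
  1: ids {2} → SUM(t.amount)=149
  2: ids {9} → SUM(t.amount)=350
  3: ids {3} → SUM(t.amount)=-186
  4: ids {5, 6, 8} → SUM(t.amount)=85
  5: ids {1, 4, 7} → SUM(t.amount)=230

Oslo | 149 ; Porto | 350 ; Delhi | -186 ; Delhi | 85 ; Oslo | 230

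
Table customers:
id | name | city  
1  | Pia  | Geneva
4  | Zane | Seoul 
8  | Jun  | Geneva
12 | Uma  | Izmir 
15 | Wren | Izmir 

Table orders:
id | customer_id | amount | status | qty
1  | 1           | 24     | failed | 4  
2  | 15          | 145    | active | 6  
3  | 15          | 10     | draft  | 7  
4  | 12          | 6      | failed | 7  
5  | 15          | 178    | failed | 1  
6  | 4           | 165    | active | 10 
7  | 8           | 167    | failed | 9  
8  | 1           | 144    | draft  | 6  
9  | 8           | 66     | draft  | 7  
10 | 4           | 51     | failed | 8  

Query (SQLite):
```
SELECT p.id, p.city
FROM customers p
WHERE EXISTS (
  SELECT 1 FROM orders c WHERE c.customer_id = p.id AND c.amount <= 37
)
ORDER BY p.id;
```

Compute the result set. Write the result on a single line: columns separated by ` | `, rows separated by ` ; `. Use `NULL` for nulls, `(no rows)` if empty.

1 | Geneva ; 12 | Izmir ; 15 | Izmir

For each customers row, check whether any orders with matching customer_id has amount <= 37.
Keep rows where that is true.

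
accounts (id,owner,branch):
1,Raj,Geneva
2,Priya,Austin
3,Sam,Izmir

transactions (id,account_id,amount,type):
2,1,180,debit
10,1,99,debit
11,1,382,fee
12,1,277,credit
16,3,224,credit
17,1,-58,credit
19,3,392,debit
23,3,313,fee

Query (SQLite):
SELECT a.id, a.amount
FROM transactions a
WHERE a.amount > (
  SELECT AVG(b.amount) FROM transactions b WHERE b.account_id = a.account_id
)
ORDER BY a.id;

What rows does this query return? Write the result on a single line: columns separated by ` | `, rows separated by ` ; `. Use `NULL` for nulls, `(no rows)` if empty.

2 | 180 ; 11 | 382 ; 12 | 277 ; 19 | 392 ; 23 | 313

For each transactions row a, compute AVG(amount) over rows sharing a.account_id.
Keep row a if a.amount > that per-group AVG.
  account_id=1: AVG(amount) = 176.0
  account_id=3: AVG(amount) = 309.666667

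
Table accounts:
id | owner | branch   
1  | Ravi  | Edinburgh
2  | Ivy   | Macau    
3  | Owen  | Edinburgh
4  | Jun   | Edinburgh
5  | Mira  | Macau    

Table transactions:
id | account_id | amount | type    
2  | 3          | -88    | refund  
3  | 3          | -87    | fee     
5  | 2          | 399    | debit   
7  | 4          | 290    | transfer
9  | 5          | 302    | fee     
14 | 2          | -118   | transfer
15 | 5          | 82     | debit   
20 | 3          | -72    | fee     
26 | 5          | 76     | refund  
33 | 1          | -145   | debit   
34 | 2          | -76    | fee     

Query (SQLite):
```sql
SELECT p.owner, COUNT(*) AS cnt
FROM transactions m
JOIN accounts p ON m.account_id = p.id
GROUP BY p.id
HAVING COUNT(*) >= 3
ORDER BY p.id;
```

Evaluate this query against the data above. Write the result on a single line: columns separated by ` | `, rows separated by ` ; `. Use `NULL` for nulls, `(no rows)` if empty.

Ivy | 3 ; Owen | 3 ; Mira | 3

Join each transactions row to its accounts via account_id.
Group joined rows by accounts.id; compute COUNT(*) per group.
HAVING: keep groups with count ≥ 3.
  1: ids {33} → COUNT(*)=1
  2: ids {5, 14, 34} → COUNT(*)=3
  3: ids {2, 3, 20} → COUNT(*)=3
  4: ids {7} → COUNT(*)=1
  5: ids {9, 15, 26} → COUNT(*)=3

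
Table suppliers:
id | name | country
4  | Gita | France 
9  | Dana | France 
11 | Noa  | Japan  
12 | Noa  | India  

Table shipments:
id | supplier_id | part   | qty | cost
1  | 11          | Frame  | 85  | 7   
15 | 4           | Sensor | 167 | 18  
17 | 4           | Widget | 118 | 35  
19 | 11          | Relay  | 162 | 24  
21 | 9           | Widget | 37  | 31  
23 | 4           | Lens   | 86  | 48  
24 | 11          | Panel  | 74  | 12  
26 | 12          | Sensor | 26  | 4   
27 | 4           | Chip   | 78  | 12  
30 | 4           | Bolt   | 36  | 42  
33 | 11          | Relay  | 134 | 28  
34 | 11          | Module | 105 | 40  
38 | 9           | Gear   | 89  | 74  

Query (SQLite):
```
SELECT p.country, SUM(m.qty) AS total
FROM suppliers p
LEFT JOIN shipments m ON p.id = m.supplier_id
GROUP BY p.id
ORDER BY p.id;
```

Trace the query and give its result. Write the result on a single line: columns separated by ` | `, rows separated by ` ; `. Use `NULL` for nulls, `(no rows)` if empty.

France | 485 ; France | 126 ; Japan | 560 ; India | 26

LEFT JOIN keeps every suppliers row; unmatched ones get NULL for shipments columns.
Group by suppliers.id and compute SUM(m.qty). SUM over an all-NULL group is NULL.
  4: ids {15, 17, 23, 27, 30} → SUM(m.qty)=485
  9: ids {21, 38} → SUM(m.qty)=126
  11: ids {1, 19, 24, 33, 34} → SUM(m.qty)=560
  12: ids {26} → SUM(m.qty)=26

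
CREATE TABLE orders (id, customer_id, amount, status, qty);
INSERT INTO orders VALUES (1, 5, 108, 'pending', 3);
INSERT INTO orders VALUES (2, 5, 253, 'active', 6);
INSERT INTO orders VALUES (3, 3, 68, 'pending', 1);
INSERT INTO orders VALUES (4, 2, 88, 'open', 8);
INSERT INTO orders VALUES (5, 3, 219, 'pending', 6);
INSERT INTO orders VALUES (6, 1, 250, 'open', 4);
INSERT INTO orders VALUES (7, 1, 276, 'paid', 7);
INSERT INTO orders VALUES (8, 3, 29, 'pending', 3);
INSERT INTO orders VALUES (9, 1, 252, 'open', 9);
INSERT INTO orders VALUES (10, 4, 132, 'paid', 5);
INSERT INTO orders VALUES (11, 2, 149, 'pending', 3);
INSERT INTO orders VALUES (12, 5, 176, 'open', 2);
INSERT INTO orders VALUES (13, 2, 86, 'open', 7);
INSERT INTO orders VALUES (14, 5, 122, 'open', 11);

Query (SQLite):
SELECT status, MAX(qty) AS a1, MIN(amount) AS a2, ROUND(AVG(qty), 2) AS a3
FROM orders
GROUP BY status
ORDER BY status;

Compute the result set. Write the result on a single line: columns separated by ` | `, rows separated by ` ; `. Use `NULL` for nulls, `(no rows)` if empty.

active | 6 | 253 | 6 ; open | 11 | 86 | 6.83 ; paid | 7 | 132 | 6 ; pending | 6 | 29 | 3.2

Group orders by status.
Per group compute: MAX(qty), MIN(amount), ROUND(AVG(qty), 2).
  active: ids {2} → MAX(qty)=6, MIN(amount)=253, ROUND(AVG(qty), 2)=6
  open: ids {4, 6, 9, 12, 13, 14} → MAX(qty)=11, MIN(amount)=86, ROUND(AVG(qty), 2)=6.83
  paid: ids {7, 10} → MAX(qty)=7, MIN(amount)=132, ROUND(AVG(qty), 2)=6
  pending: ids {1, 3, 5, 8, 11} → MAX(qty)=6, MIN(amount)=29, ROUND(AVG(qty), 2)=3.2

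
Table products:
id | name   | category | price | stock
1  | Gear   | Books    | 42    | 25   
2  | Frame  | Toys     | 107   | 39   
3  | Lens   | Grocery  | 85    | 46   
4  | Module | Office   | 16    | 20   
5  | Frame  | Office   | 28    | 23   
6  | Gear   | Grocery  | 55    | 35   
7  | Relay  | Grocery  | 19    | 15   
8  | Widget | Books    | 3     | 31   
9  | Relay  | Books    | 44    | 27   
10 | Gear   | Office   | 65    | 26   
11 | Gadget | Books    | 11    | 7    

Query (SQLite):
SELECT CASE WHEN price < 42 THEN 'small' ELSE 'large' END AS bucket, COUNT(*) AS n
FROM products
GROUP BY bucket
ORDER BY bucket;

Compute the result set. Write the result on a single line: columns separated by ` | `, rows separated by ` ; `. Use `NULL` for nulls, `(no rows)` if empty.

large | 6 ; small | 5

Bucket rows by price < 42 → 'small' else 'large'; count each bucket.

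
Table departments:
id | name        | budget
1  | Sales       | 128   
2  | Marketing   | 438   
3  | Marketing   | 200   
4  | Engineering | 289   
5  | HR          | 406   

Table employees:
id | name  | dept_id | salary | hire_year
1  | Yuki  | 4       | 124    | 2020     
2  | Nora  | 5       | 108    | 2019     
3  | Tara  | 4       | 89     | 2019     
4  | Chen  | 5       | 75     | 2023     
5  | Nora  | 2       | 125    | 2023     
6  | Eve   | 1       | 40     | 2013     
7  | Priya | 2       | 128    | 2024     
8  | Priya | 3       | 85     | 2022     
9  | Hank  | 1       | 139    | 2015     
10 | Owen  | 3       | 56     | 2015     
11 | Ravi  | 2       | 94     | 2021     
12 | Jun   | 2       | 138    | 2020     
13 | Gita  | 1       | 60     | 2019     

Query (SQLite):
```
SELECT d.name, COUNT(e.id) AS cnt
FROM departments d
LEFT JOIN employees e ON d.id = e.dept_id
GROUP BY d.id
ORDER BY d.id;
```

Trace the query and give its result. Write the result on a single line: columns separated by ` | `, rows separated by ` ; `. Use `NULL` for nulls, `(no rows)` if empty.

Sales | 3 ; Marketing | 4 ; Marketing | 2 ; Engineering | 2 ; HR | 2

LEFT JOIN keeps every departments row; unmatched ones get NULL for employees columns.
Group by departments.id and compute COUNT(e.id). COUNT(col) of an all-NULL group is 0.
  1: ids {6, 9, 13} → COUNT(e.id)=3
  2: ids {5, 7, 11, 12} → COUNT(e.id)=4
  3: ids {8, 10} → COUNT(e.id)=2
  4: ids {1, 3} → COUNT(e.id)=2
  5: ids {2, 4} → COUNT(e.id)=2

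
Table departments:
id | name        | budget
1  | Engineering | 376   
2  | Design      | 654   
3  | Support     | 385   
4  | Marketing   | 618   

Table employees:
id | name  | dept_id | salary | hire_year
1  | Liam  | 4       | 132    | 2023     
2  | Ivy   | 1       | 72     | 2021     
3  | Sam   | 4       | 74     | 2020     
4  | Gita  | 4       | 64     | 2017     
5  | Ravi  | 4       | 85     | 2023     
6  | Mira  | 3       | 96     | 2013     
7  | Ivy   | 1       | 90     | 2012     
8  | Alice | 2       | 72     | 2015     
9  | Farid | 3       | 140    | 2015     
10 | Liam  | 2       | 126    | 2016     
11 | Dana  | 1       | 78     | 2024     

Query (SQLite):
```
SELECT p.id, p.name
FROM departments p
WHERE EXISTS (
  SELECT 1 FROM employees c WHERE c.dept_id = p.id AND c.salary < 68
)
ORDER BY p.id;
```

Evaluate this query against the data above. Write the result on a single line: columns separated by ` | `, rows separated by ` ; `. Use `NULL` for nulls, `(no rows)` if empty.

4 | Marketing

For each departments row, check whether any employees with matching dept_id has salary < 68.
Keep rows where that is true.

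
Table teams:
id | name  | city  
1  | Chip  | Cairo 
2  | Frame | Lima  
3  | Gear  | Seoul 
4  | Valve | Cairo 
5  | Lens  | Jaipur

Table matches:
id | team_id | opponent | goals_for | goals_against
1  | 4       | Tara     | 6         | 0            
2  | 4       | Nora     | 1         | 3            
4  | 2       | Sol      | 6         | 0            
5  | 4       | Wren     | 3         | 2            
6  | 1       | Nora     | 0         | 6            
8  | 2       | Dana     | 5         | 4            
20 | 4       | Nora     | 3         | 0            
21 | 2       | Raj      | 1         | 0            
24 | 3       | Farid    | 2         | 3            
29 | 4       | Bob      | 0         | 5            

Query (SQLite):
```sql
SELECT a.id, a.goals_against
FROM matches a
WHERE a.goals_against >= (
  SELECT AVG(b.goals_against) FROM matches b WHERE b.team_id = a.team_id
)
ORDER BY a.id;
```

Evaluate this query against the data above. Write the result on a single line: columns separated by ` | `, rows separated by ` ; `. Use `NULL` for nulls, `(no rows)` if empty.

For each matches row a, compute AVG(goals_against) over rows sharing a.team_id.
Keep row a if a.goals_against >= that per-group AVG.
  team_id=1: AVG(goals_against) = 6.0
  team_id=2: AVG(goals_against) = 1.333333
  team_id=3: AVG(goals_against) = 3.0
  team_id=4: AVG(goals_against) = 2.0

2 | 3 ; 5 | 2 ; 6 | 6 ; 8 | 4 ; 24 | 3 ; 29 | 5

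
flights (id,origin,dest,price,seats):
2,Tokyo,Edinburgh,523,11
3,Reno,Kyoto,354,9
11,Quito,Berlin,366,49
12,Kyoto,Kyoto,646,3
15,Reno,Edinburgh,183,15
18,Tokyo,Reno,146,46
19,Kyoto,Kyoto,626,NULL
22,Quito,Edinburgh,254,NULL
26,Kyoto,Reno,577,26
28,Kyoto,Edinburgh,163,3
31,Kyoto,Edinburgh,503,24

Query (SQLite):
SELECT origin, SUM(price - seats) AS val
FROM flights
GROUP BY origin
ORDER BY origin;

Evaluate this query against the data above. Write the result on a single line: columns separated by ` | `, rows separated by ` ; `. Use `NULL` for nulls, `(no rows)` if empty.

For each row compute price - seats.
Group by origin; take SUM of the expression per group.
  Kyoto: ids {12, 19, 26, 28, 31} → SUM(price - seats)=1833
  Quito: ids {11, 22} → SUM(price - seats)=317
  Reno: ids {3, 15} → SUM(price - seats)=513
  Tokyo: ids {2, 18} → SUM(price - seats)=612

Kyoto | 1833 ; Quito | 317 ; Reno | 513 ; Tokyo | 612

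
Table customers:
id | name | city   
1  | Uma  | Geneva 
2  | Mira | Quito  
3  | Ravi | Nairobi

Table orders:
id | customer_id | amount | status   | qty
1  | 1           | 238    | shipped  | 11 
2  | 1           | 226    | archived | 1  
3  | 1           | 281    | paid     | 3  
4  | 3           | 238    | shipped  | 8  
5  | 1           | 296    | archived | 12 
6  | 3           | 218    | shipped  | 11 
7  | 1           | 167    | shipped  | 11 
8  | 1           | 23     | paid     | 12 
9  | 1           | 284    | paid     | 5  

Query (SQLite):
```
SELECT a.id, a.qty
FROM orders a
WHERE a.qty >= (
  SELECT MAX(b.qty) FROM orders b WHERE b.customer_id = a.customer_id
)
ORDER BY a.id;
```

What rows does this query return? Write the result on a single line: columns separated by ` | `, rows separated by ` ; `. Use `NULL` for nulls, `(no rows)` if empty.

For each orders row a, compute MAX(qty) over rows sharing a.customer_id.
Keep row a if a.qty >= that per-group MAX.
  customer_id=1: MAX(qty) = 12
  customer_id=3: MAX(qty) = 11

5 | 12 ; 6 | 11 ; 8 | 12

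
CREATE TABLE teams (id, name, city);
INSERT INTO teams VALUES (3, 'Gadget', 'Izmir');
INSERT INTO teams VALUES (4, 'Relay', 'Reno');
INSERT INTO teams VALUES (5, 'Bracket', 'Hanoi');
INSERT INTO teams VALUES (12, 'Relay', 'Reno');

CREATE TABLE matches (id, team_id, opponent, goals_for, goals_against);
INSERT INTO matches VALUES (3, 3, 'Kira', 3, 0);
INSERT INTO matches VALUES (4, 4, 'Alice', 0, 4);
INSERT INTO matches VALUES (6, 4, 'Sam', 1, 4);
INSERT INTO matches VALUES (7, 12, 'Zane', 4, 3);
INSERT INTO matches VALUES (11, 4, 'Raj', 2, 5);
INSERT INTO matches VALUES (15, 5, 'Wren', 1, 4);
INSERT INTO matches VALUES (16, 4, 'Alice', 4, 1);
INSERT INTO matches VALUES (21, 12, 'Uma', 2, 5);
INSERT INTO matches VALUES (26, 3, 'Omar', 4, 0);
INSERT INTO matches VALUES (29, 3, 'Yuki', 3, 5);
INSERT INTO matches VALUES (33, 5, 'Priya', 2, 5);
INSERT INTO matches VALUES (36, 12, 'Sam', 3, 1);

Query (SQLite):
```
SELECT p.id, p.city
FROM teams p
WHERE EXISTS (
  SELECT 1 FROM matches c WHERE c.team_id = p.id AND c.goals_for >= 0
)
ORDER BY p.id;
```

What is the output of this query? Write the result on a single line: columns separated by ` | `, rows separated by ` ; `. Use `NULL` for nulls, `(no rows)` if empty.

For each teams row, check whether any matches with matching team_id has goals_for >= 0.
Keep rows where that is true.

3 | Izmir ; 4 | Reno ; 5 | Hanoi ; 12 | Reno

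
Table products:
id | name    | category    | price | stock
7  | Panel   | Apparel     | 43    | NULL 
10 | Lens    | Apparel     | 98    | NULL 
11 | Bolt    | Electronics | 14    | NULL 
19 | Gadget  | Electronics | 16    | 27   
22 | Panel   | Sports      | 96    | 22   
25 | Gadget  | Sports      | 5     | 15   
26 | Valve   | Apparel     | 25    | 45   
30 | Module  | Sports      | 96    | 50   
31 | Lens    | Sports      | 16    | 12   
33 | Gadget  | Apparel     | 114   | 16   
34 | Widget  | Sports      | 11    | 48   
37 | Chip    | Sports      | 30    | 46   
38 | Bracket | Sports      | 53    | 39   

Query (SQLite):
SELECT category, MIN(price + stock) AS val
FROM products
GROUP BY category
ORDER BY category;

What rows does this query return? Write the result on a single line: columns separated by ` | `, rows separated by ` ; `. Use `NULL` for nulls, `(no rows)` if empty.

For each row compute price + stock.
Group by category; take MIN of the expression per group.
  Apparel: ids {7, 10, 26, 33} → MIN(price + stock)=70
  Electronics: ids {11, 19} → MIN(price + stock)=43
  Sports: ids {22, 25, 30, 31, 34, 37, 38} → MIN(price + stock)=20

Apparel | 70 ; Electronics | 43 ; Sports | 20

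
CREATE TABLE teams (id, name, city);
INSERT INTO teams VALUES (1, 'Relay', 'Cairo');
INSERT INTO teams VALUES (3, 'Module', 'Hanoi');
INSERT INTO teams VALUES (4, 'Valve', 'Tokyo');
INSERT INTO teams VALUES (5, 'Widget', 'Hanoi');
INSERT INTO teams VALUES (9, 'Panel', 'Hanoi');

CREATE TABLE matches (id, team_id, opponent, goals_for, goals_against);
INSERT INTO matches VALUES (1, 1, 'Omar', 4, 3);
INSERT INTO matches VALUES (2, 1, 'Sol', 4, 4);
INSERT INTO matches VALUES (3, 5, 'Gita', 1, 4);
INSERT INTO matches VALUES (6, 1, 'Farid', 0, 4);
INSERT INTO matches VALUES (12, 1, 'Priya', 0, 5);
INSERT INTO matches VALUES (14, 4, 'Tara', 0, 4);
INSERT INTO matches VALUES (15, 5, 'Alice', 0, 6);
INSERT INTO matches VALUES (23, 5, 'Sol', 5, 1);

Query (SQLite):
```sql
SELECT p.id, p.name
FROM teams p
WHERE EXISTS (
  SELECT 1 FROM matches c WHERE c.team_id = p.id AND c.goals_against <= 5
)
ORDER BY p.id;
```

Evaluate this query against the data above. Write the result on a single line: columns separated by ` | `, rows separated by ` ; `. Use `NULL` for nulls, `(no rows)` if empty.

1 | Relay ; 4 | Valve ; 5 | Widget

For each teams row, check whether any matches with matching team_id has goals_against <= 5.
Keep rows where that is true.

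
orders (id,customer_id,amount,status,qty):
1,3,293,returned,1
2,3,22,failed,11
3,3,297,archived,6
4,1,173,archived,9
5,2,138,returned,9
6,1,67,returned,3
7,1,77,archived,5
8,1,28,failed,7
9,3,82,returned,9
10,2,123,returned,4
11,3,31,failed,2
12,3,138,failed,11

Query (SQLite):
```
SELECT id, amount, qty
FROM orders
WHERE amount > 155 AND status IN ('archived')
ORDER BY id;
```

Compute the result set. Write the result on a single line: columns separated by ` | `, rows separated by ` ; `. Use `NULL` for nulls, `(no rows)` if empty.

3 | 297 | 6 ; 4 | 173 | 9

amount > 155: ids {1, 3, 4}
status IN ('archived'): ids {3, 4, 7}
Combine with AND.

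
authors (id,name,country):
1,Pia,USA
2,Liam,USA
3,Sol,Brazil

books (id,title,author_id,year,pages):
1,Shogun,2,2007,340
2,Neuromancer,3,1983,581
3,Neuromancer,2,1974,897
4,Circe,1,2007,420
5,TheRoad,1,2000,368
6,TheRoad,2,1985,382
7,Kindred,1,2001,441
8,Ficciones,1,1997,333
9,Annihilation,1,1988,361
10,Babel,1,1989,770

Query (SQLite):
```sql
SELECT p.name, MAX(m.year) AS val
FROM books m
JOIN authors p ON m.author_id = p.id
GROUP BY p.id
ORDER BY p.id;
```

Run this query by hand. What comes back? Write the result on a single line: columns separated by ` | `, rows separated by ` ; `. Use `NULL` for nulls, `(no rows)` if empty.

Pia | 2007 ; Liam | 2007 ; Sol | 1983

Join each books row to its authors via author_id.
Group joined rows by authors.id; compute MAX(m.year) per group.
  1: ids {4, 5, 7, 8, 9, 10} → MAX(m.year)=2007
  2: ids {1, 3, 6} → MAX(m.year)=2007
  3: ids {2} → MAX(m.year)=1983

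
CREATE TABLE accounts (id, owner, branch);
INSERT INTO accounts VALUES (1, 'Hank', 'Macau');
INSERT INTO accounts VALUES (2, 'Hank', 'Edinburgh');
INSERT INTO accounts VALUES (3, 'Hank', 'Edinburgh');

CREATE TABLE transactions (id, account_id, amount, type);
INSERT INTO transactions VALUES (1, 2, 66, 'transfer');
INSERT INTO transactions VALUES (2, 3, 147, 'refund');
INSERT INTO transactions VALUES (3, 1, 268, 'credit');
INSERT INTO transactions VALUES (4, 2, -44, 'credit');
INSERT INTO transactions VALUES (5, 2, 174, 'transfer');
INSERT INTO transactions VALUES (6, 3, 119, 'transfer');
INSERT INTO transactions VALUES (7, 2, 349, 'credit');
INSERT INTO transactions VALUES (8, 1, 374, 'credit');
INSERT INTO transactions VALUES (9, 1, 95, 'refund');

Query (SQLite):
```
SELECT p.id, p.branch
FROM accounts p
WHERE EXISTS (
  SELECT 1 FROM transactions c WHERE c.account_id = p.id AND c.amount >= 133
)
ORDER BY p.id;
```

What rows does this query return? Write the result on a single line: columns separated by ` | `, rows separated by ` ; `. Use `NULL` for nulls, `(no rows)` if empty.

For each accounts row, check whether any transactions with matching account_id has amount >= 133.
Keep rows where that is true.

1 | Macau ; 2 | Edinburgh ; 3 | Edinburgh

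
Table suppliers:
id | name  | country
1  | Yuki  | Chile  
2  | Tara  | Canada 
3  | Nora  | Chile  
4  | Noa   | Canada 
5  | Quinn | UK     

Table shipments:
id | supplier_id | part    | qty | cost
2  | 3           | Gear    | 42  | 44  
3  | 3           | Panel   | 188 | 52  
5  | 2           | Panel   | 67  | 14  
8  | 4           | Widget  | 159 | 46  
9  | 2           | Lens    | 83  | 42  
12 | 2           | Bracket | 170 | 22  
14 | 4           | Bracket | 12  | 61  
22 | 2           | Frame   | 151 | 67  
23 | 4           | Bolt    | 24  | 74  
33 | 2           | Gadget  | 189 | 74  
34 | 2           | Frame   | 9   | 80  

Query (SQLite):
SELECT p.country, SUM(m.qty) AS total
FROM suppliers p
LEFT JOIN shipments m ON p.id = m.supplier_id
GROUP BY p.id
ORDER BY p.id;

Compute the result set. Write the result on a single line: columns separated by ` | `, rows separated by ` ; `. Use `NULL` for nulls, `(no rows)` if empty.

LEFT JOIN keeps every suppliers row; unmatched ones get NULL for shipments columns.
Group by suppliers.id and compute SUM(m.qty). SUM over an all-NULL group is NULL.
  1: ids {—} → SUM(m.qty)=NULL
  2: ids {5, 9, 12, 22, 33, 34} → SUM(m.qty)=669
  3: ids {2, 3} → SUM(m.qty)=230
  4: ids {8, 14, 23} → SUM(m.qty)=195
  5: ids {—} → SUM(m.qty)=NULL

Chile | NULL ; Canada | 669 ; Chile | 230 ; Canada | 195 ; UK | NULL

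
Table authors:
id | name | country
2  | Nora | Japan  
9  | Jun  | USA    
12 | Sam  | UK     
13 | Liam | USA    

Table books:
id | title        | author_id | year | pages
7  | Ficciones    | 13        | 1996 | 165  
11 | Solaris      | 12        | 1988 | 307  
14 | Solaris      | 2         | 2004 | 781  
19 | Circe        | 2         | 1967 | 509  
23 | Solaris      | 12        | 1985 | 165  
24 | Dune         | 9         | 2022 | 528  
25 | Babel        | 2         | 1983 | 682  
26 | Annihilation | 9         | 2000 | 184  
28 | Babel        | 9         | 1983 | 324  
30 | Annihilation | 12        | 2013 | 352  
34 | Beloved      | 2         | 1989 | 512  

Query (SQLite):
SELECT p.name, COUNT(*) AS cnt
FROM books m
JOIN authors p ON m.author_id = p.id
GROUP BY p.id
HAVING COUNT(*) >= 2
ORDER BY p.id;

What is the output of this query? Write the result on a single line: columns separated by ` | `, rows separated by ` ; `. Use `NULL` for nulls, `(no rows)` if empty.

Nora | 4 ; Jun | 3 ; Sam | 3

Join each books row to its authors via author_id.
Group joined rows by authors.id; compute COUNT(*) per group.
HAVING: keep groups with count ≥ 2.
  2: ids {14, 19, 25, 34} → COUNT(*)=4
  9: ids {24, 26, 28} → COUNT(*)=3
  12: ids {11, 23, 30} → COUNT(*)=3
  13: ids {7} → COUNT(*)=1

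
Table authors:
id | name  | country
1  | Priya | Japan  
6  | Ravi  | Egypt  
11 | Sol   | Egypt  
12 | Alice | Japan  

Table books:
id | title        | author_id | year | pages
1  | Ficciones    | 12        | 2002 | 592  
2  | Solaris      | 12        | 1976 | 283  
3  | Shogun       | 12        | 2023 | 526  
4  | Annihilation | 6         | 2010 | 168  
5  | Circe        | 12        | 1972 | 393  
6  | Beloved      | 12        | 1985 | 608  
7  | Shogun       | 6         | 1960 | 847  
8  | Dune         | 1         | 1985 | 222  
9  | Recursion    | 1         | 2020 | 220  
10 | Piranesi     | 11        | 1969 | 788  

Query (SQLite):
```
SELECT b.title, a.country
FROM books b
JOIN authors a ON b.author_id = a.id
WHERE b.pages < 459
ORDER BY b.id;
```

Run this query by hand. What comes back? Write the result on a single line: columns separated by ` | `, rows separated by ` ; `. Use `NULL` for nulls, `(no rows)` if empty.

Each books row matches the authors row where author_id = authors.id.
Then keep rows with b.pages < 459.

Solaris | Japan ; Annihilation | Egypt ; Circe | Japan ; Dune | Japan ; Recursion | Japan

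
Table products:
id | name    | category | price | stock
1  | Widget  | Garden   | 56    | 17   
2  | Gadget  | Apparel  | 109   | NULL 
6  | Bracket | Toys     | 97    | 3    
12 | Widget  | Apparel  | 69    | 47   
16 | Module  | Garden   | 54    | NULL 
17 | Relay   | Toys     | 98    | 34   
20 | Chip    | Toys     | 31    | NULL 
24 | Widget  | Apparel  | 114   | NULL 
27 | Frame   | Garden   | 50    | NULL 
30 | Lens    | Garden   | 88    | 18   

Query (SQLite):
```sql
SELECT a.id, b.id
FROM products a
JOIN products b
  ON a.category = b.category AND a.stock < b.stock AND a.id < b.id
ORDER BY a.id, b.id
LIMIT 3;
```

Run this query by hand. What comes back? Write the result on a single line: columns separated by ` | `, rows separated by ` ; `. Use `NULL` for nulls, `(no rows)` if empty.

Pairs (a,b) with same category, a.stock < b.stock, a.id < b.id.
category groups: Apparel:{2,12,24} Garden:{1,16,27,30} Toys:{6,17,20}
Ordered by (a.id, b.id); first 3.

1 | 30 ; 6 | 17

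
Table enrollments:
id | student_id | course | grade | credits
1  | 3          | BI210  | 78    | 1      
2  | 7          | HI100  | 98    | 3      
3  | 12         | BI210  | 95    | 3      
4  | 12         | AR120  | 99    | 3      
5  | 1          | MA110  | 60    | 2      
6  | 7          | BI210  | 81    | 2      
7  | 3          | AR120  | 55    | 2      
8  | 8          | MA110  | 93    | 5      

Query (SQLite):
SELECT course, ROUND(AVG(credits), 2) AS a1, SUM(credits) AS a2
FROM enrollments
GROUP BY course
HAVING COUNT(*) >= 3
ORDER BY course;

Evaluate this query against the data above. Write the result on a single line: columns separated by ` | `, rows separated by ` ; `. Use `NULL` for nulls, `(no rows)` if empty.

BI210 | 2 | 6

Group enrollments by course.
Per group compute: ROUND(AVG(credits), 2), SUM(credits).
HAVING: drop groups with fewer than 3 rows.
  AR120: ids {4, 7} → ROUND(AVG(credits), 2)=2.5, SUM(credits)=5
  BI210: ids {1, 3, 6} → ROUND(AVG(credits), 2)=2, SUM(credits)=6
  HI100: ids {2} → ROUND(AVG(credits), 2)=3, SUM(credits)=3
  MA110: ids {5, 8} → ROUND(AVG(credits), 2)=3.5, SUM(credits)=7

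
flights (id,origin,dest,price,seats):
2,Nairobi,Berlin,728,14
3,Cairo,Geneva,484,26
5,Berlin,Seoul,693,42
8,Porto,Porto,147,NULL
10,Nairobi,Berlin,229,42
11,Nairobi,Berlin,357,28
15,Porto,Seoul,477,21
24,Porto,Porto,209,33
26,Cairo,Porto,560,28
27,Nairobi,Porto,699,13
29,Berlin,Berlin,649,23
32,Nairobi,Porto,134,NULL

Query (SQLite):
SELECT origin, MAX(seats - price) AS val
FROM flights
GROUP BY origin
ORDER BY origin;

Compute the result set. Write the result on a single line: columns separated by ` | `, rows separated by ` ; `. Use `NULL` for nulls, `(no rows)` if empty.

For each row compute seats - price.
Group by origin; take MAX of the expression per group.
  Berlin: ids {5, 29} → MAX(seats - price)=-626
  Cairo: ids {3, 26} → MAX(seats - price)=-458
  Nairobi: ids {2, 10, 11, 27, 32} → MAX(seats - price)=-187
  Porto: ids {8, 15, 24} → MAX(seats - price)=-176

Berlin | -626 ; Cairo | -458 ; Nairobi | -187 ; Porto | -176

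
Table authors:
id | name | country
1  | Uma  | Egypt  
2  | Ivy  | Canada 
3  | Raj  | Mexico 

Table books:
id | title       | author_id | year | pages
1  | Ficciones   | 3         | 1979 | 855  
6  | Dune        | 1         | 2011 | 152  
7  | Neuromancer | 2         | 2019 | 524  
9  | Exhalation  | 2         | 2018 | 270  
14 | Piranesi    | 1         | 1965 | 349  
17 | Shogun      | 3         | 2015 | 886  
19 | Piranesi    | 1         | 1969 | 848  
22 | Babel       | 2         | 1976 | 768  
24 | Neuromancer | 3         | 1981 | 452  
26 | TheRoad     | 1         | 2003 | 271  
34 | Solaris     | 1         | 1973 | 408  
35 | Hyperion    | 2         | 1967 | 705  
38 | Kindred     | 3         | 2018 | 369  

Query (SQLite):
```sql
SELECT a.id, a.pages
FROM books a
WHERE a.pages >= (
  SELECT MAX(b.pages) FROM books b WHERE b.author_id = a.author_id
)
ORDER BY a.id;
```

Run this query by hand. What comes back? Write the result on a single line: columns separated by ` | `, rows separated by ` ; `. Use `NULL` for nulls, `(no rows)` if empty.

For each books row a, compute MAX(pages) over rows sharing a.author_id.
Keep row a if a.pages >= that per-group MAX.
  author_id=1: MAX(pages) = 848
  author_id=2: MAX(pages) = 768
  author_id=3: MAX(pages) = 886

17 | 886 ; 19 | 848 ; 22 | 768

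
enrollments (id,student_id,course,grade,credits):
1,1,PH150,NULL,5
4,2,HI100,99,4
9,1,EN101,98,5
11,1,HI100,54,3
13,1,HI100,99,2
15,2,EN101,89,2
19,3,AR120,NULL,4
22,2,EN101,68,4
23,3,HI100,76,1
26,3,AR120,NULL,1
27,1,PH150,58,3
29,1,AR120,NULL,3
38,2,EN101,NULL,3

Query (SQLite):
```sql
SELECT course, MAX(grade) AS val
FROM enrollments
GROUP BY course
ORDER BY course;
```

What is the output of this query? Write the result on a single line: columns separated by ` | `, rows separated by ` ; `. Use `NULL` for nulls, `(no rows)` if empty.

AR120 | NULL ; EN101 | 98 ; HI100 | 99 ; PH150 | 58

Partition enrollments by course; compute MAX(grade) within each group.
  AR120: ids {19, 26, 29} → MAX(grade)=NULL
  EN101: ids {9, 15, 22, 38} → MAX(grade)=98
  HI100: ids {4, 11, 13, 23} → MAX(grade)=99
  PH150: ids {1, 27} → MAX(grade)=58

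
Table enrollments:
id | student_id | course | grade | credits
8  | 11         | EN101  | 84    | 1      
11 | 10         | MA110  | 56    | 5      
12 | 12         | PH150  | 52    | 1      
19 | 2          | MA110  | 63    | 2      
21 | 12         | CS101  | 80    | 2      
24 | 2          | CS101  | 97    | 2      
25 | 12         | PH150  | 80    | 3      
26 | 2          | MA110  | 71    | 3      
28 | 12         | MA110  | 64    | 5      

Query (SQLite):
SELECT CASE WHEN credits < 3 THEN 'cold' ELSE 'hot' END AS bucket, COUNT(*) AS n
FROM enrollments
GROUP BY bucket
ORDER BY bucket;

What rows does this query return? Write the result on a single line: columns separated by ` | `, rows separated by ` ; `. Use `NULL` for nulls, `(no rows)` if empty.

Bucket rows by credits < 3 → 'cold' else 'hot'; count each bucket.

cold | 5 ; hot | 4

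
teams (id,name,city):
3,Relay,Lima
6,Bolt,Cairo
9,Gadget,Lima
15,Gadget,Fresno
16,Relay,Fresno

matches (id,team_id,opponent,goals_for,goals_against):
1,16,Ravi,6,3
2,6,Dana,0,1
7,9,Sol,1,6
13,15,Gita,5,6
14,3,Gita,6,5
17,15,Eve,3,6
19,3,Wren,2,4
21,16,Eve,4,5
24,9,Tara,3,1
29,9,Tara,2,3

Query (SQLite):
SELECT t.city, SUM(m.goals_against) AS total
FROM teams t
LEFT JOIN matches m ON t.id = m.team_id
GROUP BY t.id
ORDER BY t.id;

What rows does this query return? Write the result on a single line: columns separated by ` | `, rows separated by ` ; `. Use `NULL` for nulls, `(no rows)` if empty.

Lima | 9 ; Cairo | 1 ; Lima | 10 ; Fresno | 12 ; Fresno | 8

LEFT JOIN keeps every teams row; unmatched ones get NULL for matches columns.
Group by teams.id and compute SUM(m.goals_against). SUM over an all-NULL group is NULL.
  3: ids {14, 19} → SUM(m.goals_against)=9
  6: ids {2} → SUM(m.goals_against)=1
  9: ids {7, 24, 29} → SUM(m.goals_against)=10
  15: ids {13, 17} → SUM(m.goals_against)=12
  16: ids {1, 21} → SUM(m.goals_against)=8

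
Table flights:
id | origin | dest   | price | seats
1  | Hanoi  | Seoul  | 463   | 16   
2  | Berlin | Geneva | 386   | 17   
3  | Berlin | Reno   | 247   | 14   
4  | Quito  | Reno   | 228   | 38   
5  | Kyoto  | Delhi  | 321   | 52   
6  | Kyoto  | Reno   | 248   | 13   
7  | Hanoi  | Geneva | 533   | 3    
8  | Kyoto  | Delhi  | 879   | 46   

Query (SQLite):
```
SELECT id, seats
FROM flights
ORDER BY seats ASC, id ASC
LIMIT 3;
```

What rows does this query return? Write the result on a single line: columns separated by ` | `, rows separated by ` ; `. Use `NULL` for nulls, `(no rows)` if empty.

Sort by seats asc, tiebreak id asc: (3, id=7), (13, id=6), (14, id=3), (16, id=1), (17, id=2), (38, id=4) …. Take first 3.

7 | 3 ; 6 | 13 ; 3 | 14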